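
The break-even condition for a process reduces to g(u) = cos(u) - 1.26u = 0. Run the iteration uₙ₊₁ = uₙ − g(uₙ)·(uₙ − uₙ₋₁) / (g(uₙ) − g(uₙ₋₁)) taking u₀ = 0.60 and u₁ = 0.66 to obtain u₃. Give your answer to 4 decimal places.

g(0.60) = 0.069336, g(0.66) = -0.041608
u₂ = 0.660000 − (-0.041608)·(0.660000 − 0.600000) / (-0.041608 − 0.069336) = 0.660000 − (-0.002496)/(-0.110943) = 0.637498
g(0.637498) = 0.000340
u₃ = 0.637498 − 0.000340·(0.637498 − 0.660000) / (0.000340 − (-0.041608)) = 0.637498 − (-0.000008)/(0.041948) = 0.637680

0.6377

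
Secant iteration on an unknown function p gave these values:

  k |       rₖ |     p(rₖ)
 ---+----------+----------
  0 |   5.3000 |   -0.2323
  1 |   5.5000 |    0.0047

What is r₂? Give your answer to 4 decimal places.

r₂ = 5.5000 − 0.0047·(5.5000 − 5.3000) / (0.0047 − (-0.2323))
   = 5.5000 − (0.000940)/(0.237000) = 5.496034

5.4960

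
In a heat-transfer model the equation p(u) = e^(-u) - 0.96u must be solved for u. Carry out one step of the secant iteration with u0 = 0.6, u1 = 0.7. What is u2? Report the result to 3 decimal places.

0.582

p(0.6) = -0.02719, p(0.7) = -0.17541
u2 = 0.70000 − (-0.17541)·(0.70000 − 0.60000) / (-0.17541 − (-0.02719)) = 0.70000 − (-0.01754)/(-0.14823) = 0.58166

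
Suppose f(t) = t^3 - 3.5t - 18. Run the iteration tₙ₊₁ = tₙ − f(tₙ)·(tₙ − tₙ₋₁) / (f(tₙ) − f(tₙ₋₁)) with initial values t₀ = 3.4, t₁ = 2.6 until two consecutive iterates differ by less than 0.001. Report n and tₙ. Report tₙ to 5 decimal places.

n = 5, tₙ = 3.06233

f(3.4) = 9.4040000, f(2.6) = -9.5240000
t₂ = 2.6000000 − (-9.5240000)·(-0.8000000)/(-18.9280000) = 3.0025359;  |Δ| = 0.4025359
f(3.0025359) = -1.4403479
t₃ = 3.0025359 − (-1.4403479)·(0.4025359)/(8.0836521) = 3.0742599;  |Δ| = 0.0717240
f(3.0742599) = 0.2951483
t₄ = 3.0742599 − 0.2951483·(0.0717240)/(1.7354961) = 3.0620621;  |Δ| = 0.0121978
f(3.0620621) = -0.0066356
t₅ = 3.0620621 − (-0.0066356)·(-0.0121978)/(-0.3017839) = 3.0623303;  |Δ| = 0.0002682
|t₅ − t₄| = 0.0002682 < 0.001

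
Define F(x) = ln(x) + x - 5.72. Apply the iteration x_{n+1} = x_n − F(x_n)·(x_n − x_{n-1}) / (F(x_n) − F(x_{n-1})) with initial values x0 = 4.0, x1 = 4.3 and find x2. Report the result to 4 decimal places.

F(4.0) = -0.333706, F(4.3) = 0.038615
x2 = 4.300000 − 0.038615·(4.300000 − 4.000000) / (0.038615 − (-0.333706)) = 4.300000 − (0.011585)/(0.372321) = 4.268886

4.2689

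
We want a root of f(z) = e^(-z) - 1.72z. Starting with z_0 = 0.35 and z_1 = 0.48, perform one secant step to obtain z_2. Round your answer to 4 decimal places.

f(0.35) = 0.102688, f(0.48) = -0.206817
z_2 = 0.480000 − (-0.206817)·(0.480000 − 0.350000) / (-0.206817 − 0.102688) = 0.480000 − (-0.026886)/(-0.309505) = 0.393132

0.3931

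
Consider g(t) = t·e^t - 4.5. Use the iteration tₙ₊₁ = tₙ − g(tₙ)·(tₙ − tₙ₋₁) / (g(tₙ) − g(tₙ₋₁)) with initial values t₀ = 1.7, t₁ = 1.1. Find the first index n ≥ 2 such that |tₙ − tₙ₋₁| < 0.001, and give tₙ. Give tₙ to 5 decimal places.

g(1.7) = 4.8057106, g(1.1) = -1.1954174
t₂ = 1.1000000 − (-1.1954174)·(-0.6000000)/(-6.0011279) = 1.2195193;  |Δ| = 0.1195193
g(1.2195193) = -0.3712446
t₃ = 1.2195193 − (-0.3712446)·(0.1195193)/(0.8241728) = 1.2733561;  |Δ| = 0.0538369
g(1.2733561) = 0.0494765
t₄ = 1.2733561 − 0.0494765·(0.0538369)/(0.4207211) = 1.2670250;  |Δ| = 0.0063312
g(1.2670250) = -0.0017135
t₅ = 1.2670250 − (-0.0017135)·(-0.0063312)/(-0.0511900) = 1.2672369;  |Δ| = 0.0002119
|t₅ − t₄| = 0.0002119 < 0.001

n = 5, tₙ = 1.26724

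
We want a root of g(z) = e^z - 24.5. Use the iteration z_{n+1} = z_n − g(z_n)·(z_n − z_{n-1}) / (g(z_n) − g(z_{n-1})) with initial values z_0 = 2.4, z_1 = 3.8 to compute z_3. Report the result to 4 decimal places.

3.1321

g(2.4) = -13.476824, g(3.8) = 20.201184
z_2 = 3.800000 − 20.201184·(3.800000 − 2.400000) / (20.201184 − (-13.476824)) = 3.800000 − (28.281658)/(33.678008) = 2.960234
g(2.960234) = -5.197519
z_3 = 2.960234 − (-5.197519)·(2.960234 − 3.800000) / (-5.197519 − 20.201184) = 2.960234 − (4.364702)/(-25.398703) = 3.132081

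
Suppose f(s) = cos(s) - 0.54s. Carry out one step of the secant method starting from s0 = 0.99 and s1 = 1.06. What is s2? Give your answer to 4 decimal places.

f(0.99) = 0.014090, f(1.06) = -0.083528
s2 = 1.060000 − (-0.083528)·(1.060000 − 0.990000) / (-0.083528 − 0.014090) = 1.060000 − (-0.005847)/(-0.097618) = 1.000104

1.0001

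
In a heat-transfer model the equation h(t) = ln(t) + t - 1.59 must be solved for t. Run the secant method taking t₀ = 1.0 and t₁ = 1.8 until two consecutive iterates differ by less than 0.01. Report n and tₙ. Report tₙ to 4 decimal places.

h(1.0) = -0.590000, h(1.8) = 0.797787
t₂ = 1.800000 − 0.797787·(0.800000)/(1.387787) = 1.340110;  |Δ| = 0.459890
h(1.340110) = 0.042862
t₃ = 1.340110 − 0.042862·(-0.459890)/(-0.754925) = 1.313999;  |Δ| = 0.026111
h(1.313999) = -0.002925
t₄ = 1.313999 − (-0.002925)·(-0.026111)/(-0.045787) = 1.315668;  |Δ| = 0.001668
|t₄ − t₃| = 0.001668 < 0.01

n = 4, tₙ = 1.3157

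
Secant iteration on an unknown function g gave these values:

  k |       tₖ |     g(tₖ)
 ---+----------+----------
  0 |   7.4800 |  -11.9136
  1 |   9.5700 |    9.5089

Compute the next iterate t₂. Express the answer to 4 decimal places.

8.6423

t₂ = 9.5700 − 9.5089·(9.5700 − 7.4800) / (9.5089 − (-11.9136))
   = 9.5700 − (19.873601)/(21.422500) = 8.642302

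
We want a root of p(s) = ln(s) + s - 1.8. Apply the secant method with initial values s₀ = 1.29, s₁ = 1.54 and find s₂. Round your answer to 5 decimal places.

1.43946

p(1.29) = -0.2553578, p(1.54) = 0.1717824
s₂ = 1.5400000 − 0.1717824·(1.5400000 − 1.2900000) / (0.1717824 − (-0.2553578)) = 1.5400000 − (0.0429456)/(0.4271402) = 1.4394578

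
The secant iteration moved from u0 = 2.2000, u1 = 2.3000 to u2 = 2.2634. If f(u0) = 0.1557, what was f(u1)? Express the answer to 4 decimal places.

The secant line through (2.2000, 0.1557) and (2.3000, f(u1)) crosses zero at u2 = 2.2634.
So (2.2000, 0.1557), (2.3000, f(u1)), (2.2634, 0) are collinear:
f(u1) = 0.1557 · (2.3000 − 2.2634) / (2.2000 − 2.2634) = 0.1557 · (0.036600)/(-0.063400) = -0.089884

-0.0899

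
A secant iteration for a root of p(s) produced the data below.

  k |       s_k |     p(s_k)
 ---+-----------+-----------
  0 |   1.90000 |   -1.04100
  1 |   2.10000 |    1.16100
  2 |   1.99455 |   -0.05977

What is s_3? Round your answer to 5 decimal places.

s_3 = 1.99455 − (-0.05977)·(1.99455 − 2.10000) / (-0.05977 − 1.16100)
   = 1.99455 − (0.0063027)/(-1.2207700) = 1.9997129

1.99971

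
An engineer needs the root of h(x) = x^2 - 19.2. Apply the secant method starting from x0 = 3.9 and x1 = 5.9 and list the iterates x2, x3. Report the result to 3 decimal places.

h(3.9) = -3.99000, h(5.9) = 15.61000
x2 = 5.90000 − 15.61000·(5.90000 − 3.90000) / (15.61000 − (-3.99000)) = 5.90000 − (31.22000)/(19.60000) = 4.30714
h(4.30714) = -0.64852
x3 = 4.30714 − (-0.64852)·(4.30714 − 5.90000) / (-0.64852 − 15.61000) = 4.30714 − (1.03300)/(-16.25852) = 4.37068

4.307, 4.371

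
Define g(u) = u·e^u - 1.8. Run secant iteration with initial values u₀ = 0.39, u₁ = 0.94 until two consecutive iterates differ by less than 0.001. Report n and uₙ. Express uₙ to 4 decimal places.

n = 5, uₙ = 0.8049

g(0.39) = -1.223977, g(0.94) = 0.606383
u₂ = 0.940000 − 0.606383·(0.550000)/(1.830360) = 0.757790;  |Δ| = 0.182210
g(0.757790) = -0.183214
u₃ = 0.757790 − (-0.183214)·(-0.182210)/(-0.789596) = 0.800069;  |Δ| = 0.042279
g(0.800069) = -0.019291
u₄ = 0.800069 − (-0.019291)·(0.042279)/(0.163922) = 0.805045;  |Δ| = 0.004976
g(0.805045) = 0.000720
u₅ = 0.805045 − 0.000720·(0.004976)/(0.020012) = 0.804865;  |Δ| = 0.000179
|u₅ − u₄| = 0.000179 < 0.001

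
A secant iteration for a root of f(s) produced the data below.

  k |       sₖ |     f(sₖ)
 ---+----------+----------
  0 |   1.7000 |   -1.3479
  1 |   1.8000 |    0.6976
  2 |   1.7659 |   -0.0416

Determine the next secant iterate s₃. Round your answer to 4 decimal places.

1.7678

s₃ = 1.7659 − (-0.0416)·(1.7659 − 1.8000) / (-0.0416 − 0.6976)
   = 1.7659 − (0.001419)/(-0.739200) = 1.767819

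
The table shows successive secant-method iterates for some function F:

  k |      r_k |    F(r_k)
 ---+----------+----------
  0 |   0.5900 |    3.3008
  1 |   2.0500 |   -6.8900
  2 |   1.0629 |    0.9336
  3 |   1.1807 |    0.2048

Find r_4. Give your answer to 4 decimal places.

r_4 = 1.1807 − 0.2048·(1.1807 − 1.0629) / (0.2048 − 0.9336)
   = 1.1807 − (0.024125)/(-0.728800) = 1.213803

1.2138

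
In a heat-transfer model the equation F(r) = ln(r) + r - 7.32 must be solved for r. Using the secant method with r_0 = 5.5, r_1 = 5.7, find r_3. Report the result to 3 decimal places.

5.598

F(5.5) = -0.11525, F(5.7) = 0.12047
r_2 = 5.70000 − 0.12047·(5.70000 − 5.50000) / (0.12047 − (-0.11525)) = 5.70000 − (0.02409)/(0.23572) = 5.59779
F(5.59779) = 0.00016
r_3 = 5.59779 − 0.00016·(5.59779 − 5.70000) / (0.00016 − 0.12047) = 5.59779 − (-0.00002)/(-0.12031) = 5.59765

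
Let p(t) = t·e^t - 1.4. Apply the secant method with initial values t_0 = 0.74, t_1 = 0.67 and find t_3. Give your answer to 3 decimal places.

0.697

p(0.74) = 0.15099, p(0.67) = -0.09066
t_2 = 0.67000 − (-0.09066)·(0.67000 − 0.74000) / (-0.09066 − 0.15099) = 0.67000 − (0.00635)/(-0.24165) = 0.69626
p(0.69626) = -0.00313
t_3 = 0.69626 − (-0.00313)·(0.69626 − 0.67000) / (-0.00313 − (-0.09066)) = 0.69626 − (-0.00008)/(0.08753) = 0.69720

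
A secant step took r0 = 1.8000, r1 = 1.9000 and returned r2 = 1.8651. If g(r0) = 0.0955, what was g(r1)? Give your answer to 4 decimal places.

-0.0512

The secant line through (1.8000, 0.0955) and (1.9000, g(r1)) crosses zero at r2 = 1.8651.
So (1.8000, 0.0955), (1.9000, g(r1)), (1.8651, 0) are collinear:
g(r1) = 0.0955 · (1.9000 − 1.8651) / (1.8000 − 1.8651) = 0.0955 · (0.034900)/(-0.065100) = -0.051197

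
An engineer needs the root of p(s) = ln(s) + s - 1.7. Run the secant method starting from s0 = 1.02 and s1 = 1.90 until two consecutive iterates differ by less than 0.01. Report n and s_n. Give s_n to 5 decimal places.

n = 4, s_n = 1.37880

p(1.02) = -0.6601974, p(1.90) = 0.8418539
s2 = 1.9000000 − 0.8418539·(0.8800000)/(1.5020513) = 1.4067869;  |Δ| = 0.4932131
p(1.4067869) = 0.0480951
s3 = 1.4067869 − 0.0480951·(-0.4932131)/(-0.7937587) = 1.3769023;  |Δ| = 0.0298846
p(1.3769023) = -0.0032615
s4 = 1.3769023 − (-0.0032615)·(-0.0298846)/(-0.0513566) = 1.3788001;  |Δ| = 0.0018979
|s4 − s3| = 0.0018979 < 0.01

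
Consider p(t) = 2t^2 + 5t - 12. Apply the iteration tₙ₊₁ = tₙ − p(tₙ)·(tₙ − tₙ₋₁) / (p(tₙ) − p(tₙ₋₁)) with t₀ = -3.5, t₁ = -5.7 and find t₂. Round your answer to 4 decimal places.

-3.8731

p(-3.5) = -5.000000, p(-5.7) = 24.480000
t₂ = -5.700000 − 24.480000·(-5.700000 − (-3.500000)) / (24.480000 − (-5.000000)) = -5.700000 − (-53.856000)/(29.480000) = -3.873134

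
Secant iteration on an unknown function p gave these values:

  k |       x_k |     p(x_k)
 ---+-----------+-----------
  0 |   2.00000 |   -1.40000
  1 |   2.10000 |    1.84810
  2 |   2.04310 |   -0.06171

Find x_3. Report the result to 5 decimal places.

x_3 = 2.04310 − (-0.06171)·(2.04310 − 2.10000) / (-0.06171 − 1.84810)
   = 2.04310 − (0.0035113)/(-1.9098100) = 2.0449386

2.04494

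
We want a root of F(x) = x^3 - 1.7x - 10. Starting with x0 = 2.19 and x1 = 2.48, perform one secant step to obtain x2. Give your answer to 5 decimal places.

2.40935

F(2.19) = -3.2195410, F(2.48) = 1.0369920
x2 = 2.4800000 − 1.0369920·(2.4800000 − 2.1900000) / (1.0369920 − (-3.2195410)) = 2.4800000 − (0.3007277)/(4.2565330) = 2.4093491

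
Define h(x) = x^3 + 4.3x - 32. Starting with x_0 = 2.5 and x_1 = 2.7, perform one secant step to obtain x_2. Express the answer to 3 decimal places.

2.729

h(2.5) = -5.62500, h(2.7) = -0.70700
x_2 = 2.70000 − (-0.70700)·(2.70000 − 2.50000) / (-0.70700 − (-5.62500)) = 2.70000 − (-0.14140)/(4.91800) = 2.72875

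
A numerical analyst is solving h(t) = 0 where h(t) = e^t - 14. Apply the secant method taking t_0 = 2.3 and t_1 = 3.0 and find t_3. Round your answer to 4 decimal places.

2.6287

h(2.3) = -4.025818, h(3.0) = 6.085537
t_2 = 3.000000 − 6.085537·(3.000000 − 2.300000) / (6.085537 − (-4.025818)) = 3.000000 − (4.259876)/(10.111354) = 2.578704
h(2.578704) = -0.819958
t_3 = 2.578704 − (-0.819958)·(2.578704 − 3.000000) / (-0.819958 − 6.085537) = 2.578704 − (0.345445)/(-6.905495) = 2.628728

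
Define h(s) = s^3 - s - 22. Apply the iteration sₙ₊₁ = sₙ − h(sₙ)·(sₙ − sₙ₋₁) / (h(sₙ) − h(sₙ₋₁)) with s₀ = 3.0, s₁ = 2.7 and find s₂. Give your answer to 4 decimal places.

h(3.0) = 2.000000, h(2.7) = -5.017000
s₂ = 2.700000 − (-5.017000)·(2.700000 − 3.000000) / (-5.017000 − 2.000000) = 2.700000 − (1.505100)/(-7.017000) = 2.914493

2.9145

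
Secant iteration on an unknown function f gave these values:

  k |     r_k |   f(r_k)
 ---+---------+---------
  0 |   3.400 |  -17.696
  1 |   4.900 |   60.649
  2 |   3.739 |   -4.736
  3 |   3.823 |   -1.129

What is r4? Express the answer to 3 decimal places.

r4 = 3.823 − (-1.129)·(3.823 − 3.739) / (-1.129 − (-4.736))
   = 3.823 − (-0.09484)/(3.60700) = 3.84929

3.849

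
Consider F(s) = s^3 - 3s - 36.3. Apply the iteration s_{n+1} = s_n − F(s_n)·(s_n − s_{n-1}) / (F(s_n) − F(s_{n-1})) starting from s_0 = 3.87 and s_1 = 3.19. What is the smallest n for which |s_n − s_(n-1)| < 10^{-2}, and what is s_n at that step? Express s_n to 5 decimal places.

n = 4, s_n = 3.61228

F(3.87) = 10.0506030, F(3.19) = -13.4082410
s_2 = 3.1900000 − (-13.4082410)·(-0.6800000)/(-23.4588440) = 3.5786638;  |Δ| = 0.3886638
F(3.5786638) = -1.2046354
s_3 = 3.5786638 − (-1.2046354)·(0.3886638)/(12.2036056) = 3.6170294;  |Δ| = 0.0383656
F(3.6170294) = 0.1701511
s_4 = 3.6170294 − 0.1701511·(0.0383656)/(1.3747865) = 3.6122810;  |Δ| = 0.0047483
|s_4 − s_3| = 0.0047483 < 10^{-2}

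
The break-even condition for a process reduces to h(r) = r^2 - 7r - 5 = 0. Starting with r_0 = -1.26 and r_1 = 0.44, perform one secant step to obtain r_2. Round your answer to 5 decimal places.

-0.56849

h(-1.26) = 5.4076000, h(0.44) = -7.8864000
r_2 = 0.4400000 − (-7.8864000)·(0.4400000 − (-1.2600000)) / (-7.8864000 − 5.4076000) = 0.4400000 − (-13.4068800)/(-13.2940000) = -0.5684910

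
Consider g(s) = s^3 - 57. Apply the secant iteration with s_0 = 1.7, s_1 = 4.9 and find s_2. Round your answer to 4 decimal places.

g(1.7) = -52.087000, g(4.9) = 60.649000
s_2 = 4.900000 − 60.649000·(4.900000 − 1.700000) / (60.649000 − (-52.087000)) = 4.900000 − (194.076800)/(112.736000) = 3.178484

3.1785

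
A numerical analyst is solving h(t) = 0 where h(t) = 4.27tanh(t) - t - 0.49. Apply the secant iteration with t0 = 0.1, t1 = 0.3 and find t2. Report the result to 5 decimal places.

0.15318

h(0.1) = -0.1644177, h(0.3) = 0.4539049
t2 = 0.3000000 − 0.4539049·(0.3000000 − 0.1000000) / (0.4539049 − (-0.1644177)) = 0.3000000 − (0.0907810)/(0.6183225) = 0.1531818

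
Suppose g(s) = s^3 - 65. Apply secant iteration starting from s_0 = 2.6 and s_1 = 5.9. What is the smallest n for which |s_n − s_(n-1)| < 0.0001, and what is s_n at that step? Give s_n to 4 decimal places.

n = 7, s_n = 4.0207

g(2.6) = -47.424000, g(5.9) = 140.379000
s_2 = 5.900000 − 140.379000·(3.300000)/(187.803000) = 3.433316;  |Δ| = 2.466684
g(3.433316) = -24.529251
s_3 = 3.433316 − (-24.529251)·(-2.466684)/(-164.908251) = 3.800222;  |Δ| = 0.366907
g(3.800222) = -10.118369
s_4 = 3.800222 − (-10.118369)·(0.366907)/(14.410882) = 4.057840;  |Δ| = 0.257618
g(4.057840) = 1.816651
s_5 = 4.057840 − 1.816651·(0.257618)/(11.935020) = 4.018627;  |Δ| = 0.039212
g(4.018627) = -0.101714
s_6 = 4.018627 − (-0.101714)·(-0.039212)/(-1.918365) = 4.020707;  |Δ| = 0.002079
g(4.020707) = -0.000934
s_7 = 4.020707 − (-0.000934)·(0.002079)/(0.100780) = 4.020726;  |Δ| = 0.000019
|s_7 − s_6| = 0.000019 < 0.0001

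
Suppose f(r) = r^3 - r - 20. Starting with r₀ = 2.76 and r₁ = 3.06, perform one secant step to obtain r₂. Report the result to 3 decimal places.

2.831

f(2.76) = -1.73542, f(3.06) = 5.59262
r₂ = 3.06000 − 5.59262·(3.06000 − 2.76000) / (5.59262 − (-1.73542)) = 3.06000 − (1.67778)/(7.32804) = 2.83105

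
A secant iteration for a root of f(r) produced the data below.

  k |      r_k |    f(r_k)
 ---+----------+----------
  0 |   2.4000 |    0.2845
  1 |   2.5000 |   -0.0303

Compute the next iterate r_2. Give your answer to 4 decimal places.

r_2 = 2.5000 − (-0.0303)·(2.5000 − 2.4000) / (-0.0303 − 0.2845)
   = 2.5000 − (-0.003030)/(-0.314800) = 2.490375

2.4904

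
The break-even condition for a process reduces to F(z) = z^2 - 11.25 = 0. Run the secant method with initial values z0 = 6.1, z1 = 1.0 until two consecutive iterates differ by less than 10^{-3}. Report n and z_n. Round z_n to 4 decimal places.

F(6.1) = 25.960000, F(1.0) = -10.250000
z2 = 1.000000 − (-10.250000)·(-5.100000)/(-36.210000) = 2.443662;  |Δ| = 1.443662
F(2.443662) = -5.278516
z3 = 2.443662 − (-5.278516)·(1.443662)/(4.971484) = 3.976483;  |Δ| = 1.532821
F(3.976483) = 4.562414
z4 = 3.976483 − 4.562414·(1.532821)/(9.840930) = 3.265842;  |Δ| = 0.710640
F(3.265842) = -0.584274
z5 = 3.265842 − (-0.584274)·(-0.710640)/(-5.146689) = 3.346517;  |Δ| = 0.080675
F(3.346517) = -0.050822
z6 = 3.346517 − (-0.050822)·(0.080675)/(0.533452) = 3.354203;  |Δ| = 0.007686
F(3.354203) = 0.000679
z7 = 3.354203 − 0.000679·(0.007686)/(0.051502) = 3.354102;  |Δ| = 0.000101
|z7 − z6| = 0.000101 < 10^{-3}

n = 7, z_n = 3.3541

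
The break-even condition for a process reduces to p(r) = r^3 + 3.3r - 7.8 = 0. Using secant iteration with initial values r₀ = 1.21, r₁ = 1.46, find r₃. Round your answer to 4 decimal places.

1.4465

p(1.21) = -2.035439, p(1.46) = 0.130136
r₂ = 1.460000 − 0.130136·(1.460000 − 1.210000) / (0.130136 − (-2.035439)) = 1.460000 − (0.032534)/(2.165575) = 1.444977
p(1.444977) = -0.014526
r₃ = 1.444977 − (-0.014526)·(1.444977 − 1.460000) / (-0.014526 − 0.130136) = 1.444977 − (0.000218)/(-0.144662) = 1.446485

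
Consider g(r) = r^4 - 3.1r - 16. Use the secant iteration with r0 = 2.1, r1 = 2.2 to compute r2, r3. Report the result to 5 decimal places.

2.18349, 2.18448

g(2.1) = -3.0619000, g(2.2) = 0.6056000
r2 = 2.2000000 − 0.6056000·(2.2000000 − 2.1000000) / (0.6056000 − (-3.0619000)) = 2.2000000 − (0.0605600)/(3.6675000) = 2.1834874
g(2.1834874) = -0.0386373
r3 = 2.1834874 − (-0.0386373)·(2.1834874 − 2.2000000) / (-0.0386373 − 0.6056000) = 2.1834874 − (0.0006380)/(-0.6442373) = 2.1844777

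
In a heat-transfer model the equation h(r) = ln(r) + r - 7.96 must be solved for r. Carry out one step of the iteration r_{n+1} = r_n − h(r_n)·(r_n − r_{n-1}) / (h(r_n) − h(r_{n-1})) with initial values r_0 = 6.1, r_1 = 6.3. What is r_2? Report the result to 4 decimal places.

h(6.1) = -0.051711, h(6.3) = 0.180550
r_2 = 6.300000 − 0.180550·(6.300000 − 6.100000) / (0.180550 − (-0.051711)) = 6.300000 − (0.036110)/(0.232261) = 6.144529

6.1445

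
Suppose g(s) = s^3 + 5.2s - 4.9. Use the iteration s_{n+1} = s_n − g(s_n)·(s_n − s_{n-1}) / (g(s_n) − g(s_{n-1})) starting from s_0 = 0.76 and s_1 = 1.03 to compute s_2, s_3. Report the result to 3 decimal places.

0.827, 0.831

g(0.76) = -0.50902, g(1.03) = 1.54873
s_2 = 1.03000 − 1.54873·(1.03000 − 0.76000) / (1.54873 − (-0.50902)) = 1.03000 − (0.41816)/(2.05775) = 0.82679
g(0.82679) = -0.03552
s_3 = 0.82679 − (-0.03552)·(0.82679 − 1.03000) / (-0.03552 − 1.54873) = 0.82679 − (0.00722)/(-1.58424) = 0.83135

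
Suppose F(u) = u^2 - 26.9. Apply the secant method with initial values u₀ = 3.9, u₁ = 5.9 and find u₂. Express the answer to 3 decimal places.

5.093

F(3.9) = -11.69000, F(5.9) = 7.91000
u₂ = 5.90000 − 7.91000·(5.90000 − 3.90000) / (7.91000 − (-11.69000)) = 5.90000 − (15.82000)/(19.60000) = 5.09286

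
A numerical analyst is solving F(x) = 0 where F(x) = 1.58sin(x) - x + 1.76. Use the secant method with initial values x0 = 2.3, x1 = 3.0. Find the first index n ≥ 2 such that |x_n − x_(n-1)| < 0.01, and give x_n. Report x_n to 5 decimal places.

n = 4, x_n = 2.58915

F(2.3) = 0.6382142, F(3.0) = -1.0170304
x2 = 3.0000000 − (-1.0170304)·(0.7000000)/(-1.6552446) = 2.5698997;  |Δ| = 0.4301003
F(2.5698997) = 0.0449698
x3 = 2.5698997 − 0.0449698·(-0.4301003)/(1.0620002) = 2.5881120;  |Δ| = 0.0182123
F(2.5881120) = 0.0024172
x4 = 2.5881120 − 0.0024172·(0.0182123)/(-0.0425526) = 2.5891466;  |Δ| = 0.0010345
|x4 − x3| = 0.0010345 < 0.01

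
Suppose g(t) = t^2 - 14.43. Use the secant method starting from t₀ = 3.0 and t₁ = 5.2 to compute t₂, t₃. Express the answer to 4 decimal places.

3.6622, 3.7771

g(3.0) = -5.430000, g(5.2) = 12.610000
t₂ = 5.200000 − 12.610000·(5.200000 − 3.000000) / (12.610000 − (-5.430000)) = 5.200000 − (27.742000)/(18.040000) = 3.662195
g(3.662195) = -1.018327
t₃ = 3.662195 − (-1.018327)·(3.662195 − 5.200000) / (-1.018327 − 12.610000) = 3.662195 − (1.565988)/(-13.628327) = 3.777102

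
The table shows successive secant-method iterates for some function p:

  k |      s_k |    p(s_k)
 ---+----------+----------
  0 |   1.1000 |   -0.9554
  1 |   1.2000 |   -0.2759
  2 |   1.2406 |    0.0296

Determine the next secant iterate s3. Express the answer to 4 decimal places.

1.2367

s3 = 1.2406 − 0.0296·(1.2406 − 1.2000) / (0.0296 − (-0.2759))
   = 1.2406 − (0.001202)/(0.305500) = 1.236666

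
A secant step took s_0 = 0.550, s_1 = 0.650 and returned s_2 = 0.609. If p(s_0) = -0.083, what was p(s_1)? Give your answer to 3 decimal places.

The secant line through (0.550, -0.083) and (0.650, p(s_1)) crosses zero at s_2 = 0.609.
So (0.550, -0.083), (0.650, p(s_1)), (0.609, 0) are collinear:
p(s_1) = -0.083 · (0.650 − 0.609) / (0.550 − 0.609) = -0.083 · (0.04100)/(-0.05900) = 0.05768

0.058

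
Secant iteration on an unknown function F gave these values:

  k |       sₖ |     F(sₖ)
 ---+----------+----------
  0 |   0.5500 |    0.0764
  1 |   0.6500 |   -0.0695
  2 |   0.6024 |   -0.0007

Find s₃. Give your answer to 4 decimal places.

s₃ = 0.6024 − (-0.0007)·(0.6024 − 0.6500) / (-0.0007 − (-0.0695))
   = 0.6024 − (0.000033)/(0.068800) = 0.601916

0.6019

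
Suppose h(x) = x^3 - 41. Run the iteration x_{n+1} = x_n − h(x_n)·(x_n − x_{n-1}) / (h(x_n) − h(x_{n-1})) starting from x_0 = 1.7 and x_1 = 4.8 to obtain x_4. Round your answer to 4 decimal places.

3.5049

h(1.7) = -36.087000, h(4.8) = 69.592000
x_2 = 4.800000 − 69.592000·(4.800000 − 1.700000) / (69.592000 − (-36.087000)) = 4.800000 − (215.735200)/(105.679000) = 2.758580
h(2.758580) = -20.007853
x_3 = 2.758580 − (-20.007853)·(2.758580 − 4.800000) / (-20.007853 − 69.592000) = 2.758580 − (40.844427)/(-89.599853) = 3.214434
h(3.214434) = -7.786586
x_4 = 3.214434 − (-7.786586)·(3.214434 − 2.758580) / (-7.786586 − (-20.007853)) = 3.214434 − (-3.549544)/(12.221267) = 3.504874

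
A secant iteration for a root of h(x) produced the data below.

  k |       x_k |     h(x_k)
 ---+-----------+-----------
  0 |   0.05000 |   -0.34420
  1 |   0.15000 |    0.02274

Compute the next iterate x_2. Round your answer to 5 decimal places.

0.14380

x_2 = 0.15000 − 0.02274·(0.15000 − 0.05000) / (0.02274 − (-0.34420))
   = 0.15000 − (0.0022740)/(0.3669400) = 0.1438028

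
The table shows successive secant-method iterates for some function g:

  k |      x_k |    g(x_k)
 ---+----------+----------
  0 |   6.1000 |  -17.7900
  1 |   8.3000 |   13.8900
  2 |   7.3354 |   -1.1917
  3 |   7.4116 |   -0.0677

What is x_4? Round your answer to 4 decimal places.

7.4162

x_4 = 7.4116 − (-0.0677)·(7.4116 − 7.3354) / (-0.0677 − (-1.1917))
   = 7.4116 − (-0.005159)/(1.124000) = 7.416190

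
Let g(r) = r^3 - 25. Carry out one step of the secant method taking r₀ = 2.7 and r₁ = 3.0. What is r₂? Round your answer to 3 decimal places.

2.918

g(2.7) = -5.31700, g(3.0) = 2.00000
r₂ = 3.00000 − 2.00000·(3.00000 − 2.70000) / (2.00000 − (-5.31700)) = 3.00000 − (0.60000)/(7.31700) = 2.91800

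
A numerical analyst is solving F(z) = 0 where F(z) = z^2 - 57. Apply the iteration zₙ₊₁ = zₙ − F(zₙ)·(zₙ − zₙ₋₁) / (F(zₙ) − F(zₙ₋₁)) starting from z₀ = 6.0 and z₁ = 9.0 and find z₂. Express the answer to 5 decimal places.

7.40000

F(6.0) = -21.0000000, F(9.0) = 24.0000000
z₂ = 9.0000000 − 24.0000000·(9.0000000 − 6.0000000) / (24.0000000 − (-21.0000000)) = 9.0000000 − (72.0000000)/(45.0000000) = 7.4000000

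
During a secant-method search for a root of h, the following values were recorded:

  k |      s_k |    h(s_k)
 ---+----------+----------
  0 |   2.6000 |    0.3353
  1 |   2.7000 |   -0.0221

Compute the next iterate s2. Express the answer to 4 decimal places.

s2 = 2.7000 − (-0.0221)·(2.7000 − 2.6000) / (-0.0221 − 0.3353)
   = 2.7000 − (-0.002210)/(-0.357400) = 2.693816

2.6938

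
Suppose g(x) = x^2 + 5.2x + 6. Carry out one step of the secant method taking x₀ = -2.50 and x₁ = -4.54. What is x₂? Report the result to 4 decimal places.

g(-2.50) = -0.750000, g(-4.54) = 3.003600
x₂ = -4.540000 − 3.003600·(-4.540000 − (-2.500000)) / (3.003600 − (-0.750000)) = -4.540000 − (-6.127344)/(3.753600) = -2.907609

-2.9076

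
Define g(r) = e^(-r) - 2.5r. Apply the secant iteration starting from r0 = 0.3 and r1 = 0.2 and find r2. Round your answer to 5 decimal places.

0.29720

g(0.3) = -0.0091818, g(0.2) = 0.3187308
r2 = 0.2000000 − 0.3187308·(0.2000000 − 0.3000000) / (0.3187308 − (-0.0091818)) = 0.2000000 − (-0.0318731)/(0.3279125) = 0.2971999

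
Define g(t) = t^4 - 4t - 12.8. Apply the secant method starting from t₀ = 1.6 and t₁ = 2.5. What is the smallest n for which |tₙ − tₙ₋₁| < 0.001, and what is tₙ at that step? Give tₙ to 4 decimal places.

g(1.6) = -12.646400, g(2.5) = 16.262500
t₂ = 2.500000 − 16.262500·(0.900000)/(28.908900) = 1.993711;  |Δ| = 0.506289
g(1.993711) = -4.975137
t₃ = 1.993711 − (-4.975137)·(-0.506289)/(-21.237637) = 2.112315;  |Δ| = 0.118603
g(2.112315) = -1.340946
t₄ = 2.112315 − (-1.340946)·(0.118603)/(3.634191) = 2.156077;  |Δ| = 0.043762
g(2.156077) = 0.185807
t₅ = 2.156077 − 0.185807·(0.043762)/(1.526752) = 2.150751;  |Δ| = 0.005326
g(2.150751) = -0.005624
t₆ = 2.150751 − (-0.005624)·(-0.005326)/(-0.191430) = 2.150908;  |Δ| = 0.000156
|t₆ − t₅| = 0.000156 < 0.001

n = 6, tₙ = 2.1509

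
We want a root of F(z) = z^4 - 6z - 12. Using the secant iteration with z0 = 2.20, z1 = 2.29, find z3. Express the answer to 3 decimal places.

2.247

F(2.20) = -1.77440, F(2.29) = 1.76058
z2 = 2.29000 − 1.76058·(2.29000 − 2.20000) / (1.76058 − (-1.77440)) = 2.29000 − (0.15845)/(3.53498) = 2.24518
F(2.24518) = -0.06124
z3 = 2.24518 − (-0.06124)·(2.24518 − 2.29000) / (-0.06124 − 1.76058) = 2.24518 − (0.00275)/(-1.82183) = 2.24668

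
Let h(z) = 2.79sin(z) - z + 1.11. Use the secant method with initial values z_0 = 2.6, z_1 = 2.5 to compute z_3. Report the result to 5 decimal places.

2.58469

h(2.6) = -0.0517512, h(2.5) = 0.2797373
z_2 = 2.5000000 − 0.2797373·(2.5000000 − 2.6000000) / (0.2797373 − (-0.0517512)) = 2.5000000 − (-0.0279737)/(0.3314885) = 2.5843882
h(2.5843882) = 0.0010071
z_3 = 2.5843882 − 0.0010071·(2.5843882 − 2.5000000) / (0.0010071 − 0.2797373) = 2.5843882 − (0.0000850)/(-0.2787301) = 2.5846932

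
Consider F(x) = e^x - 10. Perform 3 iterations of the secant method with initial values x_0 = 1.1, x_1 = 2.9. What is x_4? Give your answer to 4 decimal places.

F(1.1) = -6.995834, F(2.9) = 8.174145
x_2 = 2.900000 − 8.174145·(2.900000 − 1.100000) / (8.174145 − (-6.995834)) = 2.900000 − (14.713462)/(15.169979) = 1.930093
F(1.930093) = -3.109846
x_3 = 1.930093 − (-3.109846)·(1.930093 − 2.900000) / (-3.109846 − 8.174145) = 1.930093 − (3.016259)/(-11.283991) = 2.197398
F(2.197398) = -0.998441
x_4 = 2.197398 − (-0.998441)·(2.197398 − 1.930093) / (-0.998441 − (-3.109846)) = 2.197398 − (-0.266888)/(2.111405) = 2.323801

2.3238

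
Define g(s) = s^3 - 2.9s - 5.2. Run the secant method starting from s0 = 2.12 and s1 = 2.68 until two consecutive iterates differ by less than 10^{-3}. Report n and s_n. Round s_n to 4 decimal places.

n = 5, s_n = 2.2768

g(2.12) = -1.819872, g(2.68) = 6.276832
s2 = 2.680000 − 6.276832·(0.560000)/(8.096704) = 2.245870;  |Δ| = 0.434130
g(2.245870) = -0.385013
s3 = 2.245870 − (-0.385013)·(-0.434130)/(-6.661845) = 2.270960;  |Δ| = 0.025090
g(2.270960) = -0.073860
s4 = 2.270960 − (-0.073860)·(0.025090)/(0.311153) = 2.276915;  |Δ| = 0.005956
g(2.276915) = 0.001256
s5 = 2.276915 − 0.001256·(0.005956)/(0.075116) = 2.276816;  |Δ| = 0.000100
|s5 − s4| = 0.000100 < 10^{-3}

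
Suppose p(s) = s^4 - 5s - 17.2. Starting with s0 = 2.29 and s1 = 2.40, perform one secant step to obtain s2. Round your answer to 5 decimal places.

2.31466

p(2.29) = -1.1494152, p(2.40) = 3.9776000
s2 = 2.4000000 − 3.9776000·(2.4000000 − 2.2900000) / (3.9776000 − (-1.1494152)) = 2.4000000 − (0.4375360)/(5.1270152) = 2.3146607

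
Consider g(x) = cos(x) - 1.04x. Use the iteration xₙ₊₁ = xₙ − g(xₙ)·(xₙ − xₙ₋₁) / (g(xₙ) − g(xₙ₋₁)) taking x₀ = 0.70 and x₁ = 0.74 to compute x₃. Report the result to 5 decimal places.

0.72177

g(0.70) = 0.0368422, g(0.74) = -0.0311314
x₂ = 0.7400000 − (-0.0311314)·(0.7400000 − 0.7000000) / (-0.0311314 − 0.0368422) = 0.7400000 − (-0.0012453)/(-0.0679736) = 0.7216803
g(0.7216803) = 0.0001492
x₃ = 0.7216803 − 0.0001492·(0.7216803 − 0.7400000) / (0.0001492 − (-0.0311314)) = 0.7216803 − (-0.0000027)/(0.0312807) = 0.7217677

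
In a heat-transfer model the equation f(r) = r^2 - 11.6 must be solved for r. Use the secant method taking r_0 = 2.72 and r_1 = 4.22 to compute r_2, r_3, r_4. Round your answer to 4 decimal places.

3.3254, 3.3972, 3.4060

f(2.72) = -4.201600, f(4.22) = 6.208400
r_2 = 4.220000 − 6.208400·(4.220000 − 2.720000) / (6.208400 − (-4.201600)) = 4.220000 − (9.312600)/(10.410000) = 3.325418
f(3.325418) = -0.541596
r_3 = 3.325418 − (-0.541596)·(3.325418 − 4.220000) / (-0.541596 − 6.208400) = 3.325418 − (0.484502)/(-6.749996) = 3.397196
f(3.397196) = -0.059059
r_4 = 3.397196 − (-0.059059)·(3.397196 − 3.325418) / (-0.059059 − (-0.541596)) = 3.397196 − (-0.004239)/(0.482537) = 3.405981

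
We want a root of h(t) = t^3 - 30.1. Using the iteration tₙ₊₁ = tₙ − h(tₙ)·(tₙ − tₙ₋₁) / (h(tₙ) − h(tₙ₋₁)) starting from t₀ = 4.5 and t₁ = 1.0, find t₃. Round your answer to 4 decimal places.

h(4.5) = 61.025000, h(1.0) = -29.100000
t₂ = 1.000000 − (-29.100000)·(1.000000 − 4.500000) / (-29.100000 − 61.025000) = 1.000000 − (101.850000)/(-90.125000) = 2.130097
h(2.130097) = -20.435082
t₃ = 2.130097 − (-20.435082)·(2.130097 − 1.000000) / (-20.435082 − (-29.100000)) = 2.130097 − (-23.093626)/(8.664918) = 4.795284

4.7953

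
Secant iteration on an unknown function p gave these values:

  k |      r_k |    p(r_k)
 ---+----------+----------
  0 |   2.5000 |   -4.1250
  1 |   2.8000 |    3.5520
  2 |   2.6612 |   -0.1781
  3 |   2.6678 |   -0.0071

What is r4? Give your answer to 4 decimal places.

r4 = 2.6678 − (-0.0071)·(2.6678 − 2.6612) / (-0.0071 − (-0.1781))
   = 2.6678 − (-0.000047)/(0.171000) = 2.668074

2.6681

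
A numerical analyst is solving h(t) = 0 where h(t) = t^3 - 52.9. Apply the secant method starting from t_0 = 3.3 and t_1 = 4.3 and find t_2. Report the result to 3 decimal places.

h(3.3) = -16.96300, h(4.3) = 26.60700
t_2 = 4.30000 − 26.60700·(4.30000 − 3.30000) / (26.60700 − (-16.96300)) = 4.30000 − (26.60700)/(43.57000) = 3.68933

3.689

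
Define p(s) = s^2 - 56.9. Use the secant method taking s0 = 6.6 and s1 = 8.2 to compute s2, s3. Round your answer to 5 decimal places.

p(6.6) = -13.3400000, p(8.2) = 10.3400000
s2 = 8.2000000 − 10.3400000·(8.2000000 − 6.6000000) / (10.3400000 − (-13.3400000)) = 8.2000000 − (16.5440000)/(23.6800000) = 7.5013514
p(7.5013514) = -0.6297279
s3 = 7.5013514 − (-0.6297279)·(7.5013514 − 8.2000000) / (-0.6297279 − 10.3400000) = 7.5013514 − (0.4399585)/(-10.9697279) = 7.5414580

7.50135, 7.54146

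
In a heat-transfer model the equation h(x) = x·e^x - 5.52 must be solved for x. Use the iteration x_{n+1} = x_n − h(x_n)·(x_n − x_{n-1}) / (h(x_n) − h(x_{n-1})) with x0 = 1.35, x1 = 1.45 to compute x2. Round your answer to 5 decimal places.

h(1.35) = -0.3124755, h(1.45) = 0.6615160
x2 = 1.4500000 − 0.6615160·(1.4500000 − 1.3500000) / (0.6615160 − (-0.3124755)) = 1.4500000 − (0.0661516)/(0.9739916) = 1.3820820

1.38208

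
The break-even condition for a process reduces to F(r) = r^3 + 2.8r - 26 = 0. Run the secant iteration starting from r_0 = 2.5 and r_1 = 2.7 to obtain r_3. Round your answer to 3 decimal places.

F(2.5) = -3.37500, F(2.7) = 1.24300
r_2 = 2.70000 − 1.24300·(2.70000 − 2.50000) / (1.24300 − (-3.37500)) = 2.70000 − (0.24860)/(4.61800) = 2.64617
F(2.64617) = -0.06174
r_3 = 2.64617 − (-0.06174)·(2.64617 − 2.70000) / (-0.06174 − 1.24300) = 2.64617 − (0.00332)/(-1.30474) = 2.64871

2.649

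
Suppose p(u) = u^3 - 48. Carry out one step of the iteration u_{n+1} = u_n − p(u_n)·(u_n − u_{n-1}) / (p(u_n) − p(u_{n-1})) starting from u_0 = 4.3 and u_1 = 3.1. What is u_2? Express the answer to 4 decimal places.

p(4.3) = 31.507000, p(3.1) = -18.209000
u_2 = 3.100000 − (-18.209000)·(3.100000 − 4.300000) / (-18.209000 − 31.507000) = 3.100000 − (21.850800)/(-49.716000) = 3.539512

3.5395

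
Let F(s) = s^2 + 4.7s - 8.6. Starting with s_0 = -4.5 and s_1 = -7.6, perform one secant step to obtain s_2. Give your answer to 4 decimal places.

F(-4.5) = -9.500000, F(-7.6) = 13.440000
s_2 = -7.600000 − 13.440000·(-7.600000 − (-4.500000)) / (13.440000 − (-9.500000)) = -7.600000 − (-41.664000)/(22.940000) = -5.783784

-5.7838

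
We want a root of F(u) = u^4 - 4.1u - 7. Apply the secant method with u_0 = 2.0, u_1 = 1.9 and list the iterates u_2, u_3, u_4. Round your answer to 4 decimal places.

1.9687, 1.9707, 1.9706

F(2.0) = 0.800000, F(1.9) = -1.757900
u_2 = 1.900000 − (-1.757900)·(1.900000 − 2.000000) / (-1.757900 − 0.800000) = 1.900000 − (0.175790)/(-2.557900) = 1.968724
F(1.968724) = -0.049359
u_3 = 1.968724 − (-0.049359)·(1.968724 − 1.900000) / (-0.049359 − (-1.757900)) = 1.968724 − (-0.003392)/(1.708541) = 1.970710
F(1.970710) = 0.003192
u_4 = 1.970710 − 0.003192·(1.970710 − 1.968724) / (0.003192 − (-0.049359)) = 1.970710 − (0.000006)/(0.052550) = 1.970589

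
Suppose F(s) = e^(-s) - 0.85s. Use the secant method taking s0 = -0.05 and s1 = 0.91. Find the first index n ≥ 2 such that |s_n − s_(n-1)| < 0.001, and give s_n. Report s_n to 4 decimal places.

n = 5, s_n = 0.6279

F(-0.05) = 1.093771, F(0.91) = -0.370976
s2 = 0.910000 − (-0.370976)·(0.960000)/(-1.464747) = 0.666861;  |Δ| = 0.243139
F(0.666861) = -0.053515
s3 = 0.666861 − (-0.053515)·(-0.243139)/(0.317461) = 0.625875;  |Δ| = 0.040986
F(0.625875) = 0.002800
s4 = 0.625875 − 0.002800·(-0.040986)/(0.056314) = 0.627913;  |Δ| = 0.002038
F(0.627913) = -0.000021
s5 = 0.627913 − (-0.000021)·(0.002038)/(-0.002820) = 0.627897;  |Δ| = 0.000015
|s5 − s4| = 0.000015 < 0.001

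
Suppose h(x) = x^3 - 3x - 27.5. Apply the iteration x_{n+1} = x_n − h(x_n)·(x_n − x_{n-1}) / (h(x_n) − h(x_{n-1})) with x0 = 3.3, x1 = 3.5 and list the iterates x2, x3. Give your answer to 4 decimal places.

3.3462, 3.3484

h(3.3) = -1.463000, h(3.5) = 4.875000
x2 = 3.500000 − 4.875000·(3.500000 − 3.300000) / (4.875000 − (-1.463000)) = 3.500000 − (0.975000)/(6.338000) = 3.346166
h(3.346166) = -0.072057
x3 = 3.346166 − (-0.072057)·(3.346166 − 3.500000) / (-0.072057 − 4.875000) = 3.346166 − (0.011085)/(-4.947057) = 3.348407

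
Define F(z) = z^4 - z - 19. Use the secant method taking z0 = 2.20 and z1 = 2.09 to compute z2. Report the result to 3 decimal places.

F(2.20) = 2.22560, F(2.09) = -2.00970
z2 = 2.09000 − (-2.00970)·(2.09000 − 2.20000) / (-2.00970 − 2.22560) = 2.09000 − (0.22107)/(-4.23530) = 2.14220

2.142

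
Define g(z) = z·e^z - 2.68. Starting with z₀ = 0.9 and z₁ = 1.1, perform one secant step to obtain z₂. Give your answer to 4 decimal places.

0.9855

g(0.9) = -0.466357, g(1.1) = 0.624583
z₂ = 1.100000 − 0.624583·(1.100000 − 0.900000) / (0.624583 − (-0.466357)) = 1.100000 − (0.124917)/(1.090940) = 0.985496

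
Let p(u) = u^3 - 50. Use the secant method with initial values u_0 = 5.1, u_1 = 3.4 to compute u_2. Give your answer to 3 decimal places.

3.595

p(5.1) = 82.65100, p(3.4) = -10.69600
u_2 = 3.40000 − (-10.69600)·(3.40000 − 5.10000) / (-10.69600 − 82.65100) = 3.40000 − (18.18320)/(-93.34700) = 3.59479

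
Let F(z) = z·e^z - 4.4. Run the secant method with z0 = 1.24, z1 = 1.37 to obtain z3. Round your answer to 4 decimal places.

F(1.24) = -0.115039, F(1.37) = 0.991430
z2 = 1.370000 − 0.991430·(1.370000 − 1.240000) / (0.991430 − (-0.115039)) = 1.370000 − (0.128886)/(1.106470) = 1.253516
F(1.253516) = -0.009389
z3 = 1.253516 − (-0.009389)·(1.253516 − 1.370000) / (-0.009389 − 0.991430) = 1.253516 − (0.001094)/(-1.000819) = 1.254609

1.2546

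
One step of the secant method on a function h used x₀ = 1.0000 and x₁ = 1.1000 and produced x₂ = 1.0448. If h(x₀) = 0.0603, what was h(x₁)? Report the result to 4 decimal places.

-0.0743

The secant line through (1.0000, 0.0603) and (1.1000, h(x₁)) crosses zero at x₂ = 1.0448.
So (1.0000, 0.0603), (1.1000, h(x₁)), (1.0448, 0) are collinear:
h(x₁) = 0.0603 · (1.1000 − 1.0448) / (1.0000 − 1.0448) = 0.0603 · (0.055200)/(-0.044800) = -0.074298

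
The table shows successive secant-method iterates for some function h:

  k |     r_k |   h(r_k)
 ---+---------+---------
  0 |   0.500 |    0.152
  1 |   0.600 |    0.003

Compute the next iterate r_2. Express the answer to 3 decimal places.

0.602

r_2 = 0.600 − 0.003·(0.600 − 0.500) / (0.003 − 0.152)
   = 0.600 − (0.00030)/(-0.14900) = 0.60201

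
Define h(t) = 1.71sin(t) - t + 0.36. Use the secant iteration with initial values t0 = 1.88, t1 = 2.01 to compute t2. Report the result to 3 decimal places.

h(1.88) = 0.10891, h(2.01) = -0.10230
t2 = 2.01000 − (-0.10230)·(2.01000 − 1.88000) / (-0.10230 − 0.10891) = 2.01000 − (-0.01330)/(-0.21120) = 1.94703

1.947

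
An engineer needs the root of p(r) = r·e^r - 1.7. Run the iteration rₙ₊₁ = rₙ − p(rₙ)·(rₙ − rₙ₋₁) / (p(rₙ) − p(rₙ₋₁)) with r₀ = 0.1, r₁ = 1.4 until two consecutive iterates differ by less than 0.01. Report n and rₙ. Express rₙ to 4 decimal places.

p(0.1) = -1.589483, p(1.4) = 3.977280
r₂ = 1.400000 − 3.977280·(1.300000)/(5.566763) = 0.471190;  |Δ| = 0.928810
p(0.471190) = -0.945201
r₃ = 0.471190 − (-0.945201)·(-0.928810)/(-4.922481) = 0.649538;  |Δ| = 0.178347
p(0.649538) = -0.456359
r₄ = 0.649538 − (-0.456359)·(0.178347)/(0.488841) = 0.816034;  |Δ| = 0.166497
p(0.816034) = 0.145473
r₅ = 0.816034 − 0.145473·(0.166497)/(0.601833) = 0.775789;  |Δ| = 0.040245
p(0.775789) = -0.014748
r₆ = 0.775789 − (-0.014748)·(-0.040245)/(-0.160221) = 0.779494;  |Δ| = 0.003705
|r₆ − r₅| = 0.003705 < 0.01

n = 6, rₙ = 0.7795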